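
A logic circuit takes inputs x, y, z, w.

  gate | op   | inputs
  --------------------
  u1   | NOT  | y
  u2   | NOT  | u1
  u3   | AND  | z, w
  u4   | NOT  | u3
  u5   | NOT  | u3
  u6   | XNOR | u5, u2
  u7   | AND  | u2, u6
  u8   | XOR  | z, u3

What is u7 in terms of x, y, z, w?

NOT NOT y AND (NOT (z AND w) XNOR NOT NOT y)

u1 = NOT y
u2 = NOT u1 = NOT NOT y
u3 = z AND w
u5 = NOT u3 = NOT (z AND w)
u6 = u5 XNOR u2 = NOT (z AND w) XNOR NOT NOT y
u7 = u2 AND u6 = NOT NOT y AND (NOT (z AND w) XNOR NOT NOT y)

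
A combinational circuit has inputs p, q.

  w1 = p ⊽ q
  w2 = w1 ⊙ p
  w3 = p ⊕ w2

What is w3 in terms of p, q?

p ⊕ ((p ⊽ q) ⊙ p)

w1 = p ⊽ q
w2 = w1 ⊙ p = (p ⊽ q) ⊙ p
w3 = p ⊕ w2 = p ⊕ ((p ⊽ q) ⊙ p)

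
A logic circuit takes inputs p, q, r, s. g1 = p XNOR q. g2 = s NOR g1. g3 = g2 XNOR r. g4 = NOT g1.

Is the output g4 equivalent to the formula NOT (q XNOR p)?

Yes

g1 = p XNOR q
g4 = NOT g1 = NOT (p XNOR q)
At p=0, q=0, r=0, s=0: circuit gives 0, formula gives 0.
At p=0, q=1, r=0, s=0: circuit gives 1, formula gives 1.
Agrees on all 16 inputs.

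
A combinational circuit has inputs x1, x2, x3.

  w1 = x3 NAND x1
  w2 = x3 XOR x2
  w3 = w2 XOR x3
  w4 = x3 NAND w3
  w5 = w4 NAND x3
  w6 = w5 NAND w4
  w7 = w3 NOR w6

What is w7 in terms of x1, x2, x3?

((x3 XOR x2) XOR x3) NOR (((x3 NAND ((x3 XOR x2) XOR x3)) NAND x3) NAND (x3 NAND ((x3 XOR x2) XOR x3)))

w2 = x3 XOR x2
w3 = w2 XOR x3 = (x3 XOR x2) XOR x3
w4 = x3 NAND w3 = x3 NAND ((x3 XOR x2) XOR x3)
w5 = w4 NAND x3 = (x3 NAND ((x3 XOR x2) XOR x3)) NAND x3
w6 = w5 NAND w4 = ((x3 NAND ((x3 XOR x2) XOR x3)) NAND x3) NAND (x3 NAND ((x3 XOR x2) XOR x3))
w7 = w3 NOR w6 = ((x3 XOR x2) XOR x3) NOR (((x3 NAND ((x3 XOR x2) XOR x3)) NAND x3) NAND (x3 NAND ((x3 XOR x2) XOR x3)))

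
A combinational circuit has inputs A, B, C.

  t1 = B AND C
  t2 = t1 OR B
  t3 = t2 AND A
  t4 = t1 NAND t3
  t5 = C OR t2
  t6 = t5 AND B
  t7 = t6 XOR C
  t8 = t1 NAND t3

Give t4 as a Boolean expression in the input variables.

(B AND C) NAND (((B AND C) OR B) AND A)

t1 = B AND C
t2 = t1 OR B = (B AND C) OR B
t3 = t2 AND A = ((B AND C) OR B) AND A
t4 = t1 NAND t3 = (B AND C) NAND (((B AND C) OR B) AND A)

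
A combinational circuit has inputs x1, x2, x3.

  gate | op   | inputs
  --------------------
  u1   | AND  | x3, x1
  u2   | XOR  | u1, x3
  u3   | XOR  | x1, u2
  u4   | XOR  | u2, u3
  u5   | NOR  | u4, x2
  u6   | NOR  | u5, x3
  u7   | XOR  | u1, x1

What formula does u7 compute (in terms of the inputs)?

(x3 AND x1) XOR x1

u1 = x3 AND x1
u7 = u1 XOR x1 = (x3 AND x1) XOR x1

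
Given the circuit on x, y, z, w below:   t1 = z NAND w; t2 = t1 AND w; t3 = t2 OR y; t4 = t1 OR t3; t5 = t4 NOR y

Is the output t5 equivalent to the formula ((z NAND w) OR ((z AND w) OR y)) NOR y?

t1 = z NAND w
t2 = t1 AND w = (z NAND w) AND w
t3 = t2 OR y = ((z NAND w) AND w) OR y
t4 = t1 OR t3 = (z NAND w) OR (((z NAND w) AND w) OR y)
t5 = t4 NOR y = ((z NAND w) OR (((z NAND w) AND w) OR y)) NOR y
At x=0, y=0, z=1, w=1: circuit gives 1, formula gives 0.

No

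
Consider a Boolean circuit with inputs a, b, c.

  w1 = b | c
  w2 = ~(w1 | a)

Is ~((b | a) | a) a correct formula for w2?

No

w1 = b | c
w2 = ~(w1 | a) = ~((b | c) | a)
At a=0, b=0, c=1: circuit gives 0, formula gives 1.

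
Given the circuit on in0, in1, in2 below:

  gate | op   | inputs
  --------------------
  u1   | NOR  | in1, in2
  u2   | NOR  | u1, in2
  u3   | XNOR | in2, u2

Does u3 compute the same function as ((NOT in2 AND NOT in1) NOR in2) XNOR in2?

u1 = in1 NOR in2
u2 = u1 NOR in2 = (in1 NOR in2) NOR in2
u3 = in2 XNOR u2 = in2 XNOR ((in1 NOR in2) NOR in2)
At in0=0, in1=0, in2=1: circuit gives 0, formula gives 0.
At in0=0, in1=0, in2=0: circuit gives 1, formula gives 1.
Agrees on all 8 inputs.

Yes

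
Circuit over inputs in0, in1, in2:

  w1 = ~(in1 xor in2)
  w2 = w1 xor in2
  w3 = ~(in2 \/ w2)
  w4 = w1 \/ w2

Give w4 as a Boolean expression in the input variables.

(~(in1 xor in2)) \/ ((~(in1 xor in2)) xor in2)

w1 = ~(in1 xor in2)
w2 = w1 xor in2 = (~(in1 xor in2)) xor in2
w4 = w1 \/ w2 = (~(in1 xor in2)) \/ ((~(in1 xor in2)) xor in2)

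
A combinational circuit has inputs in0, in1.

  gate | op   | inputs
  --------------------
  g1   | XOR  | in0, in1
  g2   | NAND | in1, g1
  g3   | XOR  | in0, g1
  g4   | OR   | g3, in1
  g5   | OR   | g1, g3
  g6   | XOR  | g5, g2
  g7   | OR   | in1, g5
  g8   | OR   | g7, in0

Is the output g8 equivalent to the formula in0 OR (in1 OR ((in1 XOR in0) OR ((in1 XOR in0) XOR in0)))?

g1 = in0 XOR in1
g3 = in0 XOR g1 = in0 XOR (in0 XOR in1)
g5 = g1 OR g3 = (in0 XOR in1) OR (in0 XOR (in0 XOR in1))
g7 = in1 OR g5 = in1 OR ((in0 XOR in1) OR (in0 XOR (in0 XOR in1)))
g8 = g7 OR in0 = (in1 OR ((in0 XOR in1) OR (in0 XOR (in0 XOR in1)))) OR in0
At in0=0, in1=0: circuit gives 0, formula gives 0.
At in0=0, in1=1: circuit gives 1, formula gives 1.
Agrees on all 4 inputs.

Yes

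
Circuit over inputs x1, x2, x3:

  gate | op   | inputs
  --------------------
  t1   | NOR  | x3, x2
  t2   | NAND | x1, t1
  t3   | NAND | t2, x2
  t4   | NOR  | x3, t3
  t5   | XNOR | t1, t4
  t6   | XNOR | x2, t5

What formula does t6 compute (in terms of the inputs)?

t1 = x3 NOR x2
t2 = x1 NAND t1 = x1 NAND (x3 NOR x2)
t3 = t2 NAND x2 = (x1 NAND (x3 NOR x2)) NAND x2
t4 = x3 NOR t3 = x3 NOR ((x1 NAND (x3 NOR x2)) NAND x2)
t5 = t1 XNOR t4 = (x3 NOR x2) XNOR (x3 NOR ((x1 NAND (x3 NOR x2)) NAND x2))
t6 = x2 XNOR t5 = x2 XNOR ((x3 NOR x2) XNOR (x3 NOR ((x1 NAND (x3 NOR x2)) NAND x2)))

x2 XNOR ((x3 NOR x2) XNOR (x3 NOR ((x1 NAND (x3 NOR x2)) NAND x2)))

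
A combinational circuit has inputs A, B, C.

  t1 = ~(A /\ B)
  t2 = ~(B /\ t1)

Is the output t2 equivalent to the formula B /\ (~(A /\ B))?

t1 = ~(A /\ B)
t2 = ~(B /\ t1) = ~(B /\ (~(A /\ B)))
At A=0, B=0, C=0: circuit gives 1, formula gives 0.

No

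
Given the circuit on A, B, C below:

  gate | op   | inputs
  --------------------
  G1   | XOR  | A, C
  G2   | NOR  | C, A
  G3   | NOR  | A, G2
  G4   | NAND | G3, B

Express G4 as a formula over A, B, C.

(A NOR (C NOR A)) NAND B

G2 = C NOR A
G3 = A NOR G2 = A NOR (C NOR A)
G4 = G3 NAND B = (A NOR (C NOR A)) NAND B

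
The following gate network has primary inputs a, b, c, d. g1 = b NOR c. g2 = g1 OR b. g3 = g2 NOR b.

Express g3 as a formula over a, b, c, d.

((b NOR c) OR b) NOR b

g1 = b NOR c
g2 = g1 OR b = (b NOR c) OR b
g3 = g2 NOR b = ((b NOR c) OR b) NOR b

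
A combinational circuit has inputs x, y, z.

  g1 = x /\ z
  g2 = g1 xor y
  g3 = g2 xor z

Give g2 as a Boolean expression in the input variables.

g1 = x /\ z
g2 = g1 xor y = (x /\ z) xor y

(x /\ z) xor y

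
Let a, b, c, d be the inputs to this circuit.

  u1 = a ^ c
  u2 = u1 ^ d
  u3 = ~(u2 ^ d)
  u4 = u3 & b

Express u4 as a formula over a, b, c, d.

u1 = a ^ c
u2 = u1 ^ d = (a ^ c) ^ d
u3 = ~(u2 ^ d) = ~(((a ^ c) ^ d) ^ d)
u4 = u3 & b = (~(((a ^ c) ^ d) ^ d)) & b

(~(((a ^ c) ^ d) ^ d)) & b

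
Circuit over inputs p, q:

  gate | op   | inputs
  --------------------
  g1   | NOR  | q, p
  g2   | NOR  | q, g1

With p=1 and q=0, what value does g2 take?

1

g1 = 0 NOR 1 = 0
g2 = 0 NOR 0 = 1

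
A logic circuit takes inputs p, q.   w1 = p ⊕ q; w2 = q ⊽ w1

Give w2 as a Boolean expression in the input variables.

w1 = p ⊕ q
w2 = q ⊽ w1 = q ⊽ (p ⊕ q)

q ⊽ (p ⊕ q)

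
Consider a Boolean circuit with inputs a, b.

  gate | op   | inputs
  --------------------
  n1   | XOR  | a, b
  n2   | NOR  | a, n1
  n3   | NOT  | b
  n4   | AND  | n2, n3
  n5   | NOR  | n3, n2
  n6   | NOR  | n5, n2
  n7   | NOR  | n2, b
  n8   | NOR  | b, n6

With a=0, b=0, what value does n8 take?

n1 = 0 XOR 0 = 0
n2 = 0 NOR 0 = 1
n3 = NOT 0 = 1
n5 = 1 NOR 1 = 0
n6 = 0 NOR 1 = 0
n8 = 0 NOR 0 = 1

1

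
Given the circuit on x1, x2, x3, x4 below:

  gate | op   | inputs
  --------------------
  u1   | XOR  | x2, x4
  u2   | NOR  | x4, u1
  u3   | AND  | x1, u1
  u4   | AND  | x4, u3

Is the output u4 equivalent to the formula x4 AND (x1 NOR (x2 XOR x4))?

u1 = x2 XOR x4
u3 = x1 AND u1 = x1 AND (x2 XOR x4)
u4 = x4 AND u3 = x4 AND (x1 AND (x2 XOR x4))
At x1=0, x2=1, x3=0, x4=1: circuit gives 0, formula gives 1.

No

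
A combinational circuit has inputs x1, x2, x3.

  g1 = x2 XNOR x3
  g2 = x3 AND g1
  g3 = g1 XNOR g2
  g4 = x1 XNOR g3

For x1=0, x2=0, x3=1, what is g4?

g1 = 0 XNOR 1 = 0
g2 = 1 AND 0 = 0
g3 = 0 XNOR 0 = 1
g4 = 0 XNOR 1 = 0

0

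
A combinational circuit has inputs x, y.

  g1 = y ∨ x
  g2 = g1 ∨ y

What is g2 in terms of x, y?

(y ∨ x) ∨ y

g1 = y ∨ x
g2 = g1 ∨ y = (y ∨ x) ∨ y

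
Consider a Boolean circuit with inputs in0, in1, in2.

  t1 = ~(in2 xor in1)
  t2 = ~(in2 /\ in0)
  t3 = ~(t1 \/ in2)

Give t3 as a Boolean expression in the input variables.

~((~(in2 xor in1)) \/ in2)

t1 = ~(in2 xor in1)
t3 = ~(t1 \/ in2) = ~((~(in2 xor in1)) \/ in2)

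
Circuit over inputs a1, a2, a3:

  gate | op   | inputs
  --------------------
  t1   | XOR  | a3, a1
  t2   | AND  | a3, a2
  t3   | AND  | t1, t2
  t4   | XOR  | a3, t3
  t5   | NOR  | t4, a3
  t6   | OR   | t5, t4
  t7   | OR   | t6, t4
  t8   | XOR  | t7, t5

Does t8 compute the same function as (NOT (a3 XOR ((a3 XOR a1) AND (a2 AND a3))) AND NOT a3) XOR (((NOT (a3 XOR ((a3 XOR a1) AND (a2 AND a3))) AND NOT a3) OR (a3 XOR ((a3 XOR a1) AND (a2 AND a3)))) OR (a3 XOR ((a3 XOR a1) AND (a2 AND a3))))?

Yes

t1 = a3 XOR a1
t2 = a3 AND a2
t3 = t1 AND t2 = (a3 XOR a1) AND (a3 AND a2)
t4 = a3 XOR t3 = a3 XOR ((a3 XOR a1) AND (a3 AND a2))
t5 = t4 NOR a3 = (a3 XOR ((a3 XOR a1) AND (a3 AND a2))) NOR a3
t6 = t5 OR t4 = ((a3 XOR ((a3 XOR a1) AND (a3 AND a2))) NOR a3) OR (a3 XOR ((a3 XOR a1) AND (a3 AND a2)))
t7 = t6 OR t4 = (((a3 XOR ((a3 XOR a1) AND (a3 AND a2))) NOR a3) OR (a3 XOR ((a3 XOR a1) AND (a3 AND a2)))) OR (a3 XOR ((a3 XOR a1) AND (a3 AND a2)))
t8 = t7 XOR t5 = ((((a3 XOR ((a3 XOR a1) AND (a3 AND a2))) NOR a3) OR (a3 XOR ((a3 XOR a1) AND (a3 AND a2)))) OR (a3 XOR ((a3 XOR a1) AND (a3 AND a2)))) XOR ((a3 XOR ((a3 XOR a1) AND (a3 AND a2))) NOR a3)
At a1=0, a2=0, a3=0: circuit gives 0, formula gives 0.
At a1=0, a2=0, a3=1: circuit gives 1, formula gives 1.
Agrees on all 8 inputs.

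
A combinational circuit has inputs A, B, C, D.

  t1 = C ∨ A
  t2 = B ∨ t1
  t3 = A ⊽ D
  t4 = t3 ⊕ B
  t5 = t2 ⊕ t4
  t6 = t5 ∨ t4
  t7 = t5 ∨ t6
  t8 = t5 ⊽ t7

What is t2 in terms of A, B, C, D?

t1 = C ∨ A
t2 = B ∨ t1 = B ∨ (C ∨ A)

B ∨ (C ∨ A)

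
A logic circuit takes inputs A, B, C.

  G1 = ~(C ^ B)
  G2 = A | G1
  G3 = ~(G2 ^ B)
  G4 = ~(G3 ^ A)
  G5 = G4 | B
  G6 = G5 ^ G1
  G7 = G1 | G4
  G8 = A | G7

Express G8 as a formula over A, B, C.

A | ((~(C ^ B)) | (~((~((A | (~(C ^ B))) ^ B)) ^ A)))

G1 = ~(C ^ B)
G2 = A | G1 = A | (~(C ^ B))
G3 = ~(G2 ^ B) = ~((A | (~(C ^ B))) ^ B)
G4 = ~(G3 ^ A) = ~((~((A | (~(C ^ B))) ^ B)) ^ A)
G7 = G1 | G4 = (~(C ^ B)) | (~((~((A | (~(C ^ B))) ^ B)) ^ A))
G8 = A | G7 = A | ((~(C ^ B)) | (~((~((A | (~(C ^ B))) ^ B)) ^ A)))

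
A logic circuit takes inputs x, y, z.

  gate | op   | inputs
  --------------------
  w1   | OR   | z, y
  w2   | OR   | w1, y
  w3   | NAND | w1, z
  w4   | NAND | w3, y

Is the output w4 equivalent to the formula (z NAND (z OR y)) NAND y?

w1 = z OR y
w3 = w1 NAND z = (z OR y) NAND z
w4 = w3 NAND y = ((z OR y) NAND z) NAND y
At x=0, y=1, z=0: circuit gives 0, formula gives 0.
At x=0, y=0, z=0: circuit gives 1, formula gives 1.
Agrees on all 8 inputs.

Yes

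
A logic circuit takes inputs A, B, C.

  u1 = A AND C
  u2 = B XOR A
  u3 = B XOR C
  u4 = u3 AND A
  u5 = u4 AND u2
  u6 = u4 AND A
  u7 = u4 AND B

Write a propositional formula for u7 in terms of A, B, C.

((B XOR C) AND A) AND B

u3 = B XOR C
u4 = u3 AND A = (B XOR C) AND A
u7 = u4 AND B = ((B XOR C) AND A) AND B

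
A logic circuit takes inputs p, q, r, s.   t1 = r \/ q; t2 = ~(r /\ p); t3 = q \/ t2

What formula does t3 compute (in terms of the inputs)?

q \/ (~(r /\ p))

t2 = ~(r /\ p)
t3 = q \/ t2 = q \/ (~(r /\ p))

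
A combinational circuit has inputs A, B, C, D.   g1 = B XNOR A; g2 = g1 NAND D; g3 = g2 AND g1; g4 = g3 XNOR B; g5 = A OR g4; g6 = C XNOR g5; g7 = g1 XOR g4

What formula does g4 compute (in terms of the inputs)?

g1 = B XNOR A
g2 = g1 NAND D = (B XNOR A) NAND D
g3 = g2 AND g1 = ((B XNOR A) NAND D) AND (B XNOR A)
g4 = g3 XNOR B = (((B XNOR A) NAND D) AND (B XNOR A)) XNOR B

(((B XNOR A) NAND D) AND (B XNOR A)) XNOR B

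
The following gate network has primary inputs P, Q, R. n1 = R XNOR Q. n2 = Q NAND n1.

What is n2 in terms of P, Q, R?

Q NAND (R XNOR Q)

n1 = R XNOR Q
n2 = Q NAND n1 = Q NAND (R XNOR Q)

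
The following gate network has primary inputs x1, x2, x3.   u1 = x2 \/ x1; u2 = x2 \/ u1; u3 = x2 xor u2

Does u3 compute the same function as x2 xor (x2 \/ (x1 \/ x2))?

u1 = x2 \/ x1
u2 = x2 \/ u1 = x2 \/ (x2 \/ x1)
u3 = x2 xor u2 = x2 xor (x2 \/ (x2 \/ x1))
At x1=0, x2=0, x3=0: circuit gives 0, formula gives 0.
At x1=1, x2=0, x3=0: circuit gives 1, formula gives 1.
Agrees on all 8 inputs.

Yes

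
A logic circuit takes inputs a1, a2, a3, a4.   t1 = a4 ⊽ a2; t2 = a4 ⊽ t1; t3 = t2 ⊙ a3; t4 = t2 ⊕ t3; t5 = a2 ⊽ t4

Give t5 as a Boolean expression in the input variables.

a2 ⊽ ((a4 ⊽ (a4 ⊽ a2)) ⊕ ((a4 ⊽ (a4 ⊽ a2)) ⊙ a3))

t1 = a4 ⊽ a2
t2 = a4 ⊽ t1 = a4 ⊽ (a4 ⊽ a2)
t3 = t2 ⊙ a3 = (a4 ⊽ (a4 ⊽ a2)) ⊙ a3
t4 = t2 ⊕ t3 = (a4 ⊽ (a4 ⊽ a2)) ⊕ ((a4 ⊽ (a4 ⊽ a2)) ⊙ a3)
t5 = a2 ⊽ t4 = a2 ⊽ ((a4 ⊽ (a4 ⊽ a2)) ⊕ ((a4 ⊽ (a4 ⊽ a2)) ⊙ a3))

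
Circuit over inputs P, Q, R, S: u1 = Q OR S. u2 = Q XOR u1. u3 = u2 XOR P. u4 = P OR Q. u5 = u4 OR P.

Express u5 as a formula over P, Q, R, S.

u4 = P OR Q
u5 = u4 OR P = (P OR Q) OR P

(P OR Q) OR P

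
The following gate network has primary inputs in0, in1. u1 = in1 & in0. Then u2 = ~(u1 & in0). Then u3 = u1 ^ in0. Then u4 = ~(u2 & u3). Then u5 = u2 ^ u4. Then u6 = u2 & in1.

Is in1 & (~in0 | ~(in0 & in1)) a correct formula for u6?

u1 = in1 & in0
u2 = ~(u1 & in0) = ~((in1 & in0) & in0)
u6 = u2 & in1 = (~((in1 & in0) & in0)) & in1
At in0=0, in1=0: circuit gives 0, formula gives 0.
At in0=0, in1=1: circuit gives 1, formula gives 1.
Agrees on all 4 inputs.

Yes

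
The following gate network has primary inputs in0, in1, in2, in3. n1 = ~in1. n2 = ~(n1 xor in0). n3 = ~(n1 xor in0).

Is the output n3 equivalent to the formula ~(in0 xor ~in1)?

n1 = ~in1
n3 = ~(n1 xor in0) = ~(~in1 xor in0)
At in0=0, in1=0, in2=0, in3=0: circuit gives 0, formula gives 0.
At in0=0, in1=1, in2=0, in3=0: circuit gives 1, formula gives 1.
Agrees on all 16 inputs.

Yes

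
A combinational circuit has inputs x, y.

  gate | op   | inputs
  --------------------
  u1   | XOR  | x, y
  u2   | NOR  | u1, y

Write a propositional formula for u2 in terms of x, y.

(x XOR y) NOR y

u1 = x XOR y
u2 = u1 NOR y = (x XOR y) NOR y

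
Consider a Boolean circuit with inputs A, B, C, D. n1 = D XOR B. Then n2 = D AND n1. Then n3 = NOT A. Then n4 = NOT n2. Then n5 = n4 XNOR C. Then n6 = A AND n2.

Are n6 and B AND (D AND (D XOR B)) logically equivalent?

No

n1 = D XOR B
n2 = D AND n1 = D AND (D XOR B)
n6 = A AND n2 = A AND (D AND (D XOR B))
At A=1, B=0, C=0, D=1: circuit gives 1, formula gives 0.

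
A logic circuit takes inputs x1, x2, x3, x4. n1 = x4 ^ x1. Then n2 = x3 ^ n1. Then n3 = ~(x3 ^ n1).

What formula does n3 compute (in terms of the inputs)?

~(x3 ^ (x4 ^ x1))

n1 = x4 ^ x1
n3 = ~(x3 ^ n1) = ~(x3 ^ (x4 ^ x1))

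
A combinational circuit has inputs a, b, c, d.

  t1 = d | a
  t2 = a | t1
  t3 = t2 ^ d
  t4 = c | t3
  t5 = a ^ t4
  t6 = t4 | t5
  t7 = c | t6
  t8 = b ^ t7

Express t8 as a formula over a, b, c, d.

t1 = d | a
t2 = a | t1 = a | (d | a)
t3 = t2 ^ d = (a | (d | a)) ^ d
t4 = c | t3 = c | ((a | (d | a)) ^ d)
t5 = a ^ t4 = a ^ (c | ((a | (d | a)) ^ d))
t6 = t4 | t5 = (c | ((a | (d | a)) ^ d)) | (a ^ (c | ((a | (d | a)) ^ d)))
t7 = c | t6 = c | ((c | ((a | (d | a)) ^ d)) | (a ^ (c | ((a | (d | a)) ^ d))))
t8 = b ^ t7 = b ^ (c | ((c | ((a | (d | a)) ^ d)) | (a ^ (c | ((a | (d | a)) ^ d)))))

b ^ (c | ((c | ((a | (d | a)) ^ d)) | (a ^ (c | ((a | (d | a)) ^ d)))))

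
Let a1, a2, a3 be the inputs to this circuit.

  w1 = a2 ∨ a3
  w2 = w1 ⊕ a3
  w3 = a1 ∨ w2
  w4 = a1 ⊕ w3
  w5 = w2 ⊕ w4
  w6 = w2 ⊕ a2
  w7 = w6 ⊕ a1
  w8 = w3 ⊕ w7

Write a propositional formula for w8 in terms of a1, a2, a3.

w1 = a2 ∨ a3
w2 = w1 ⊕ a3 = (a2 ∨ a3) ⊕ a3
w3 = a1 ∨ w2 = a1 ∨ ((a2 ∨ a3) ⊕ a3)
w6 = w2 ⊕ a2 = ((a2 ∨ a3) ⊕ a3) ⊕ a2
w7 = w6 ⊕ a1 = (((a2 ∨ a3) ⊕ a3) ⊕ a2) ⊕ a1
w8 = w3 ⊕ w7 = (a1 ∨ ((a2 ∨ a3) ⊕ a3)) ⊕ ((((a2 ∨ a3) ⊕ a3) ⊕ a2) ⊕ a1)

(a1 ∨ ((a2 ∨ a3) ⊕ a3)) ⊕ ((((a2 ∨ a3) ⊕ a3) ⊕ a2) ⊕ a1)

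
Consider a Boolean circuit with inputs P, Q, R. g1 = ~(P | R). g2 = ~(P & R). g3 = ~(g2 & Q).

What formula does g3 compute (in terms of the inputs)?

~((~(P & R)) & Q)

g2 = ~(P & R)
g3 = ~(g2 & Q) = ~((~(P & R)) & Q)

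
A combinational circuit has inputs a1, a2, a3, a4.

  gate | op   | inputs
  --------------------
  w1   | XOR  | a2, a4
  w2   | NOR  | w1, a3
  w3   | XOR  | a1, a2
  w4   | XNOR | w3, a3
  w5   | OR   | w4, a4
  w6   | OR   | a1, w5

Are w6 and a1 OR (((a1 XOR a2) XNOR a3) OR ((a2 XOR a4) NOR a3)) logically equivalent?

w3 = a1 XOR a2
w4 = w3 XNOR a3 = (a1 XOR a2) XNOR a3
w5 = w4 OR a4 = ((a1 XOR a2) XNOR a3) OR a4
w6 = a1 OR w5 = a1 OR (((a1 XOR a2) XNOR a3) OR a4)
At a1=0, a2=0, a3=1, a4=1: circuit gives 1, formula gives 0.

No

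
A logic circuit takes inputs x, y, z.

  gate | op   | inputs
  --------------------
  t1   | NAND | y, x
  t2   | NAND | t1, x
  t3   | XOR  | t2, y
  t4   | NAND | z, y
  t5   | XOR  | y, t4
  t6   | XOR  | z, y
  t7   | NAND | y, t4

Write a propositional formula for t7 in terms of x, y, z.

y NAND (z NAND y)

t4 = z NAND y
t7 = y NAND t4 = y NAND (z NAND y)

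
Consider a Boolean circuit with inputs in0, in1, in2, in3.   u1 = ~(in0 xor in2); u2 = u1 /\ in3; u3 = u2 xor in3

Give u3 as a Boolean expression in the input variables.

u1 = ~(in0 xor in2)
u2 = u1 /\ in3 = (~(in0 xor in2)) /\ in3
u3 = u2 xor in3 = ((~(in0 xor in2)) /\ in3) xor in3

((~(in0 xor in2)) /\ in3) xor in3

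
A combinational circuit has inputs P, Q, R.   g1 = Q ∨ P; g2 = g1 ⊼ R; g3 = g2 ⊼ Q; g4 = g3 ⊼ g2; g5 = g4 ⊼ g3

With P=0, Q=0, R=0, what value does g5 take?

g1 = 0 ∨ 0 = 0
g2 = 0 ⊼ 0 = 1
g3 = 1 ⊼ 0 = 1
g4 = 1 ⊼ 1 = 0
g5 = 0 ⊼ 1 = 1

1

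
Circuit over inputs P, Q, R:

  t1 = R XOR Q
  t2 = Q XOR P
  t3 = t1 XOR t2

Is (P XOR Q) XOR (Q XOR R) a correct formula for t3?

t1 = R XOR Q
t2 = Q XOR P
t3 = t1 XOR t2 = (R XOR Q) XOR (Q XOR P)
At P=0, Q=0, R=0: circuit gives 0, formula gives 0.
At P=0, Q=0, R=1: circuit gives 1, formula gives 1.
Agrees on all 8 inputs.

Yes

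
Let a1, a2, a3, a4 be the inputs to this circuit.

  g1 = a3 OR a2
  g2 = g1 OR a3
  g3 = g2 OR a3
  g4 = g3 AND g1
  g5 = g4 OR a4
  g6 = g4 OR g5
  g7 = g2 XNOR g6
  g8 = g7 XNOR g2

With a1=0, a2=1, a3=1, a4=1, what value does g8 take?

1

g1 = 1 OR 1 = 1
g2 = 1 OR 1 = 1
g3 = 1 OR 1 = 1
g4 = 1 AND 1 = 1
g5 = 1 OR 1 = 1
g6 = 1 OR 1 = 1
g7 = 1 XNOR 1 = 1
g8 = 1 XNOR 1 = 1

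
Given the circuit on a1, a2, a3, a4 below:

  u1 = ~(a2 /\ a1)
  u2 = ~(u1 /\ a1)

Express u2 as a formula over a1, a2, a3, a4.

u1 = ~(a2 /\ a1)
u2 = ~(u1 /\ a1) = ~((~(a2 /\ a1)) /\ a1)

~((~(a2 /\ a1)) /\ a1)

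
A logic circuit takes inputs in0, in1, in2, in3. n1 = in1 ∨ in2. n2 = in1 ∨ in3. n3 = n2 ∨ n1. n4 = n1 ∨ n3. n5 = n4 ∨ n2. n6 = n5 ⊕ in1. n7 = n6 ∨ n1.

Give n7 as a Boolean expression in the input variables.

((((in1 ∨ in2) ∨ ((in1 ∨ in3) ∨ (in1 ∨ in2))) ∨ (in1 ∨ in3)) ⊕ in1) ∨ (in1 ∨ in2)

n1 = in1 ∨ in2
n2 = in1 ∨ in3
n3 = n2 ∨ n1 = (in1 ∨ in3) ∨ (in1 ∨ in2)
n4 = n1 ∨ n3 = (in1 ∨ in2) ∨ ((in1 ∨ in3) ∨ (in1 ∨ in2))
n5 = n4 ∨ n2 = ((in1 ∨ in2) ∨ ((in1 ∨ in3) ∨ (in1 ∨ in2))) ∨ (in1 ∨ in3)
n6 = n5 ⊕ in1 = (((in1 ∨ in2) ∨ ((in1 ∨ in3) ∨ (in1 ∨ in2))) ∨ (in1 ∨ in3)) ⊕ in1
n7 = n6 ∨ n1 = ((((in1 ∨ in2) ∨ ((in1 ∨ in3) ∨ (in1 ∨ in2))) ∨ (in1 ∨ in3)) ⊕ in1) ∨ (in1 ∨ in2)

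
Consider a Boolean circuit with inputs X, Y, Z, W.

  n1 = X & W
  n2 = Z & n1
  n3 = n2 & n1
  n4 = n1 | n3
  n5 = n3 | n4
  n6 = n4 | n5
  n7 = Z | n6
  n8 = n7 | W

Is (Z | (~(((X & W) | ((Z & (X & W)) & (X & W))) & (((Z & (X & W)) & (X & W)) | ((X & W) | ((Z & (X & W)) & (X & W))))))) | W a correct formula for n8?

No

n1 = X & W
n2 = Z & n1 = Z & (X & W)
n3 = n2 & n1 = (Z & (X & W)) & (X & W)
n4 = n1 | n3 = (X & W) | ((Z & (X & W)) & (X & W))
n5 = n3 | n4 = ((Z & (X & W)) & (X & W)) | ((X & W) | ((Z & (X & W)) & (X & W)))
n6 = n4 | n5 = ((X & W) | ((Z & (X & W)) & (X & W))) | (((Z & (X & W)) & (X & W)) | ((X & W) | ((Z & (X & W)) & (X & W))))
n7 = Z | n6 = Z | (((X & W) | ((Z & (X & W)) & (X & W))) | (((Z & (X & W)) & (X & W)) | ((X & W) | ((Z & (X & W)) & (X & W)))))
n8 = n7 | W = (Z | (((X & W) | ((Z & (X & W)) & (X & W))) | (((Z & (X & W)) & (X & W)) | ((X & W) | ((Z & (X & W)) & (X & W)))))) | W
At X=0, Y=0, Z=0, W=0: circuit gives 0, formula gives 1.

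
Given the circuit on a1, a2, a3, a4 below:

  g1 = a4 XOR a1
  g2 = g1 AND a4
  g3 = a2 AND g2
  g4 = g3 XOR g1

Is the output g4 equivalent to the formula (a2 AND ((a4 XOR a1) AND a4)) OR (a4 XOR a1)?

g1 = a4 XOR a1
g2 = g1 AND a4 = (a4 XOR a1) AND a4
g3 = a2 AND g2 = a2 AND ((a4 XOR a1) AND a4)
g4 = g3 XOR g1 = (a2 AND ((a4 XOR a1) AND a4)) XOR (a4 XOR a1)
At a1=0, a2=1, a3=0, a4=1: circuit gives 0, formula gives 1.

No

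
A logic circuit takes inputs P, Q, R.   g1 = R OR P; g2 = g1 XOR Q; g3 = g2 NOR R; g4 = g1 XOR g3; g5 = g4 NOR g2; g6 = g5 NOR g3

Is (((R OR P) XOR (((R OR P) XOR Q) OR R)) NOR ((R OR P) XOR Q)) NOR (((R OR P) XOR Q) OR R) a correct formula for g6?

g1 = R OR P
g2 = g1 XOR Q = (R OR P) XOR Q
g3 = g2 NOR R = ((R OR P) XOR Q) NOR R
g4 = g1 XOR g3 = (R OR P) XOR (((R OR P) XOR Q) NOR R)
g5 = g4 NOR g2 = ((R OR P) XOR (((R OR P) XOR Q) NOR R)) NOR ((R OR P) XOR Q)
g6 = g5 NOR g3 = (((R OR P) XOR (((R OR P) XOR Q) NOR R)) NOR ((R OR P) XOR Q)) NOR (((R OR P) XOR Q) NOR R)
At P=0, Q=0, R=1: circuit gives 1, formula gives 0.

No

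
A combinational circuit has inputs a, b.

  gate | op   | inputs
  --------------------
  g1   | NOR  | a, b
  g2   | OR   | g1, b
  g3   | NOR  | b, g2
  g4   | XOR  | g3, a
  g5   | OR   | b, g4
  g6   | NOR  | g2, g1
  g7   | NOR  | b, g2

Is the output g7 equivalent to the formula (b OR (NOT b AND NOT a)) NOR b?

g1 = a NOR b
g2 = g1 OR b = (a NOR b) OR b
g7 = b NOR g2 = b NOR ((a NOR b) OR b)
At a=0, b=0: circuit gives 0, formula gives 0.
At a=1, b=0: circuit gives 1, formula gives 1.
Agrees on all 4 inputs.

Yes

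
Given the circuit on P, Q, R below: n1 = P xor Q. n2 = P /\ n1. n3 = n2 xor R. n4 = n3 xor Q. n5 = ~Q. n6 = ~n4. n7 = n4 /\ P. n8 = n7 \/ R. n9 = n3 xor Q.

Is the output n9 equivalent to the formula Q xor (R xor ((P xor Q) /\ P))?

Yes

n1 = P xor Q
n2 = P /\ n1 = P /\ (P xor Q)
n3 = n2 xor R = (P /\ (P xor Q)) xor R
n9 = n3 xor Q = ((P /\ (P xor Q)) xor R) xor Q
At P=0, Q=0, R=0: circuit gives 0, formula gives 0.
At P=0, Q=0, R=1: circuit gives 1, formula gives 1.
Agrees on all 8 inputs.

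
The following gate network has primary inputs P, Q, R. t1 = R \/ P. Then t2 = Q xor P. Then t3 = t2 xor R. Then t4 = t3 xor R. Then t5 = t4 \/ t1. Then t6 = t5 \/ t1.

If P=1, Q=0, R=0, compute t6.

t1 = 0 \/ 1 = 1
t2 = 0 xor 1 = 1
t3 = 1 xor 0 = 1
t4 = 1 xor 0 = 1
t5 = 1 \/ 1 = 1
t6 = 1 \/ 1 = 1

1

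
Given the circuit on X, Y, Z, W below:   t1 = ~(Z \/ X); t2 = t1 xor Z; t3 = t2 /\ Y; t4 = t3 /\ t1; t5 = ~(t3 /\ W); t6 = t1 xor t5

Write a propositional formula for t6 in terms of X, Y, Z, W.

(~(Z \/ X)) xor (~((((~(Z \/ X)) xor Z) /\ Y) /\ W))

t1 = ~(Z \/ X)
t2 = t1 xor Z = (~(Z \/ X)) xor Z
t3 = t2 /\ Y = ((~(Z \/ X)) xor Z) /\ Y
t5 = ~(t3 /\ W) = ~((((~(Z \/ X)) xor Z) /\ Y) /\ W)
t6 = t1 xor t5 = (~(Z \/ X)) xor (~((((~(Z \/ X)) xor Z) /\ Y) /\ W))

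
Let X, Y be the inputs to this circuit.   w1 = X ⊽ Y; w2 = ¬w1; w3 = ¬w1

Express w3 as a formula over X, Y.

¬(X ⊽ Y)

w1 = X ⊽ Y
w3 = ¬w1 = ¬(X ⊽ Y)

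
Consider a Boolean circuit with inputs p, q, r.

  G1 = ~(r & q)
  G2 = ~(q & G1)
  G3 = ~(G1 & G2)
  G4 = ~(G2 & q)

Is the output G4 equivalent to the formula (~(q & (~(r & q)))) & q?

G1 = ~(r & q)
G2 = ~(q & G1) = ~(q & (~(r & q)))
G4 = ~(G2 & q) = ~((~(q & (~(r & q)))) & q)
At p=0, q=0, r=0: circuit gives 1, formula gives 0.

No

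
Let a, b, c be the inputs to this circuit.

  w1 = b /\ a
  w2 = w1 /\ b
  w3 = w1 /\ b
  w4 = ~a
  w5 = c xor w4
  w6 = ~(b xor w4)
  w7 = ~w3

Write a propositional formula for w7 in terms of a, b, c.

~((b /\ a) /\ b)

w1 = b /\ a
w3 = w1 /\ b = (b /\ a) /\ b
w7 = ~w3 = ~((b /\ a) /\ b)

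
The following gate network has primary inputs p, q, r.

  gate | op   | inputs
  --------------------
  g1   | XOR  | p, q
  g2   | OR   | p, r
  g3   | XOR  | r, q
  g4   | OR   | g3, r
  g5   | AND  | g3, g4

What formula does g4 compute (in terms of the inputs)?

g3 = r XOR q
g4 = g3 OR r = (r XOR q) OR r

(r XOR q) OR r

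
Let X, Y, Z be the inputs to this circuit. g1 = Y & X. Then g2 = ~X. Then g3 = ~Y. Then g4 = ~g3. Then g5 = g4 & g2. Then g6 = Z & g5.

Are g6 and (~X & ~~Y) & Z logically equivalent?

g2 = ~X
g3 = ~Y
g4 = ~g3 = ~~Y
g5 = g4 & g2 = ~~Y & ~X
g6 = Z & g5 = Z & (~~Y & ~X)
At X=0, Y=0, Z=0: circuit gives 0, formula gives 0.
At X=0, Y=1, Z=1: circuit gives 1, formula gives 1.
Agrees on all 8 inputs.

Yes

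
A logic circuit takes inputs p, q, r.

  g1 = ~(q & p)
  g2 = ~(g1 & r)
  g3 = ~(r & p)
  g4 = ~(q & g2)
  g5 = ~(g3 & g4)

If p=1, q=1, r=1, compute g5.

g1 = ~(1 & 1) = 0
g2 = ~(0 & 1) = 1
g3 = ~(1 & 1) = 0
g4 = ~(1 & 1) = 0
g5 = ~(0 & 0) = 1

1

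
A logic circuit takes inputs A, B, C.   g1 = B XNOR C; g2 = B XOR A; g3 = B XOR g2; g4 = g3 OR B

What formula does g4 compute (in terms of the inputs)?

g2 = B XOR A
g3 = B XOR g2 = B XOR (B XOR A)
g4 = g3 OR B = (B XOR (B XOR A)) OR B

(B XOR (B XOR A)) OR B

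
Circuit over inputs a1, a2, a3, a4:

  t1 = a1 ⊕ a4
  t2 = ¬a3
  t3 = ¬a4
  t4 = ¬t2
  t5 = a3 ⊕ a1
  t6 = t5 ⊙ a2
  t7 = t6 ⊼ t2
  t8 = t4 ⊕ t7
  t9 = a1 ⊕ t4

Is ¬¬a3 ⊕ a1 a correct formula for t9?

Yes

t2 = ¬a3
t4 = ¬t2 = ¬¬a3
t9 = a1 ⊕ t4 = a1 ⊕ ¬¬a3
At a1=0, a2=0, a3=0, a4=0: circuit gives 0, formula gives 0.
At a1=0, a2=0, a3=1, a4=0: circuit gives 1, formula gives 1.
Agrees on all 16 inputs.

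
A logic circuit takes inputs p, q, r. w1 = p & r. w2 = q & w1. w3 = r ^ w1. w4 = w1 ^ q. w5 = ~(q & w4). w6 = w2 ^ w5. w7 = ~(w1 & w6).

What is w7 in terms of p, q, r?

w1 = p & r
w2 = q & w1 = q & (p & r)
w4 = w1 ^ q = (p & r) ^ q
w5 = ~(q & w4) = ~(q & ((p & r) ^ q))
w6 = w2 ^ w5 = (q & (p & r)) ^ (~(q & ((p & r) ^ q)))
w7 = ~(w1 & w6) = ~((p & r) & ((q & (p & r)) ^ (~(q & ((p & r) ^ q)))))

~((p & r) & ((q & (p & r)) ^ (~(q & ((p & r) ^ q)))))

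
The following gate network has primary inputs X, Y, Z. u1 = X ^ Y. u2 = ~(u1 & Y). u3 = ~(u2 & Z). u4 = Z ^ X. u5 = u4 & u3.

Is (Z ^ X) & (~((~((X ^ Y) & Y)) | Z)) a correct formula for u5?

u1 = X ^ Y
u2 = ~(u1 & Y) = ~((X ^ Y) & Y)
u3 = ~(u2 & Z) = ~((~((X ^ Y) & Y)) & Z)
u4 = Z ^ X
u5 = u4 & u3 = (Z ^ X) & (~((~((X ^ Y) & Y)) & Z))
At X=0, Y=1, Z=1: circuit gives 1, formula gives 0.

No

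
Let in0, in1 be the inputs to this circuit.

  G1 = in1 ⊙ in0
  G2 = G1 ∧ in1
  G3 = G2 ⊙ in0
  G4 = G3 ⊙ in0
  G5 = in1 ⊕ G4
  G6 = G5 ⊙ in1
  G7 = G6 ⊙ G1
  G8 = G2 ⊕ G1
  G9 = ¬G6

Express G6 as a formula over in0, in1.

G1 = in1 ⊙ in0
G2 = G1 ∧ in1 = (in1 ⊙ in0) ∧ in1
G3 = G2 ⊙ in0 = ((in1 ⊙ in0) ∧ in1) ⊙ in0
G4 = G3 ⊙ in0 = (((in1 ⊙ in0) ∧ in1) ⊙ in0) ⊙ in0
G5 = in1 ⊕ G4 = in1 ⊕ ((((in1 ⊙ in0) ∧ in1) ⊙ in0) ⊙ in0)
G6 = G5 ⊙ in1 = (in1 ⊕ ((((in1 ⊙ in0) ∧ in1) ⊙ in0) ⊙ in0)) ⊙ in1

(in1 ⊕ ((((in1 ⊙ in0) ∧ in1) ⊙ in0) ⊙ in0)) ⊙ in1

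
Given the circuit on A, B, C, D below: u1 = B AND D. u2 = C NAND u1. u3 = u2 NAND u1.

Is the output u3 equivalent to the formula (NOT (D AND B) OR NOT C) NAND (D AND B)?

u1 = B AND D
u2 = C NAND u1 = C NAND (B AND D)
u3 = u2 NAND u1 = (C NAND (B AND D)) NAND (B AND D)
At A=0, B=1, C=0, D=1: circuit gives 0, formula gives 0.
At A=0, B=0, C=0, D=0: circuit gives 1, formula gives 1.
Agrees on all 16 inputs.

Yes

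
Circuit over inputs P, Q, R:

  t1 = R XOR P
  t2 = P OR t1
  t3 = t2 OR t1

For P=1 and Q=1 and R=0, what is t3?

1

t1 = 0 XOR 1 = 1
t2 = 1 OR 1 = 1
t3 = 1 OR 1 = 1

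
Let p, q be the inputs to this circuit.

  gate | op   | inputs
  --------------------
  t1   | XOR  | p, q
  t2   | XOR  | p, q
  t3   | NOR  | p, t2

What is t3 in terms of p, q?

p NOR (p XOR q)

t2 = p XOR q
t3 = p NOR t2 = p NOR (p XOR q)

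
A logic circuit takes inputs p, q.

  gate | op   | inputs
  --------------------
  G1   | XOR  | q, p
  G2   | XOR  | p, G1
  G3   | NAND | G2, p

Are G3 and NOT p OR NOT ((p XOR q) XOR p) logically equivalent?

Yes

G1 = q XOR p
G2 = p XOR G1 = p XOR (q XOR p)
G3 = G2 NAND p = (p XOR (q XOR p)) NAND p
At p=1, q=1: circuit gives 0, formula gives 0.
At p=0, q=0: circuit gives 1, formula gives 1.
Agrees on all 4 inputs.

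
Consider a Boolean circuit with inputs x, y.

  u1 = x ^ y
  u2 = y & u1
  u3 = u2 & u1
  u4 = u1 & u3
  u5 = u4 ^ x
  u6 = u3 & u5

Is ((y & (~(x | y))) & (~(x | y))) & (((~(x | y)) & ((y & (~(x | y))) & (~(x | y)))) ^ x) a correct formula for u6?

u1 = x ^ y
u2 = y & u1 = y & (x ^ y)
u3 = u2 & u1 = (y & (x ^ y)) & (x ^ y)
u4 = u1 & u3 = (x ^ y) & ((y & (x ^ y)) & (x ^ y))
u5 = u4 ^ x = ((x ^ y) & ((y & (x ^ y)) & (x ^ y))) ^ x
u6 = u3 & u5 = ((y & (x ^ y)) & (x ^ y)) & (((x ^ y) & ((y & (x ^ y)) & (x ^ y))) ^ x)
At x=0, y=1: circuit gives 1, formula gives 0.

No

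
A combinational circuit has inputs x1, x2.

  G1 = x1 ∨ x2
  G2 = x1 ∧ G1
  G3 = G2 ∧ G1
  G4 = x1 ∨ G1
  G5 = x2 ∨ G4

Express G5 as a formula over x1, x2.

G1 = x1 ∨ x2
G4 = x1 ∨ G1 = x1 ∨ (x1 ∨ x2)
G5 = x2 ∨ G4 = x2 ∨ (x1 ∨ (x1 ∨ x2))

x2 ∨ (x1 ∨ (x1 ∨ x2))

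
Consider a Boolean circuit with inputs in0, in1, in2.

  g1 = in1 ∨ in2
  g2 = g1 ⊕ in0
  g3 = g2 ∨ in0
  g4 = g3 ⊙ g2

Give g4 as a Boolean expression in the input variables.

g1 = in1 ∨ in2
g2 = g1 ⊕ in0 = (in1 ∨ in2) ⊕ in0
g3 = g2 ∨ in0 = ((in1 ∨ in2) ⊕ in0) ∨ in0
g4 = g3 ⊙ g2 = (((in1 ∨ in2) ⊕ in0) ∨ in0) ⊙ ((in1 ∨ in2) ⊕ in0)

(((in1 ∨ in2) ⊕ in0) ∨ in0) ⊙ ((in1 ∨ in2) ⊕ in0)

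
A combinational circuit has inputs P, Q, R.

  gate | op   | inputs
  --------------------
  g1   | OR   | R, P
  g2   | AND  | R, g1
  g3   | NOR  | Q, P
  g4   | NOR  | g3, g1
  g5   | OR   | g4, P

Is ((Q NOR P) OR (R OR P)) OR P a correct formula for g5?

g1 = R OR P
g3 = Q NOR P
g4 = g3 NOR g1 = (Q NOR P) NOR (R OR P)
g5 = g4 OR P = ((Q NOR P) NOR (R OR P)) OR P
At P=0, Q=0, R=0: circuit gives 0, formula gives 1.

No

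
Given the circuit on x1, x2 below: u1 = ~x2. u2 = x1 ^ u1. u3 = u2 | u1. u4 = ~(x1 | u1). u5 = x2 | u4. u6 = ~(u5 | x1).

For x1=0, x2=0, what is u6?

u1 = ~0 = 1
u4 = ~(0 | 1) = 0
u5 = 0 | 0 = 0
u6 = ~(0 | 0) = 1

1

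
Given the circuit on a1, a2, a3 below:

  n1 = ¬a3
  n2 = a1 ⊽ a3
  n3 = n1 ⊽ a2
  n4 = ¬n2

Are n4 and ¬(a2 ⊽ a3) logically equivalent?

n2 = a1 ⊽ a3
n4 = ¬n2 = ¬(a1 ⊽ a3)
At a1=0, a2=1, a3=0: circuit gives 0, formula gives 1.

No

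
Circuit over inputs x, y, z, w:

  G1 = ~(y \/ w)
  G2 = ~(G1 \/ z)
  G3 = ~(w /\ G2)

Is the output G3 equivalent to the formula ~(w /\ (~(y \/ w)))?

No

G1 = ~(y \/ w)
G2 = ~(G1 \/ z) = ~((~(y \/ w)) \/ z)
G3 = ~(w /\ G2) = ~(w /\ (~((~(y \/ w)) \/ z)))
At x=0, y=0, z=0, w=1: circuit gives 0, formula gives 1.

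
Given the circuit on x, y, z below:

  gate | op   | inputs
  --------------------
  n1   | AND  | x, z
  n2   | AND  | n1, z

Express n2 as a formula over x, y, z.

n1 = x AND z
n2 = n1 AND z = (x AND z) AND z

(x AND z) AND z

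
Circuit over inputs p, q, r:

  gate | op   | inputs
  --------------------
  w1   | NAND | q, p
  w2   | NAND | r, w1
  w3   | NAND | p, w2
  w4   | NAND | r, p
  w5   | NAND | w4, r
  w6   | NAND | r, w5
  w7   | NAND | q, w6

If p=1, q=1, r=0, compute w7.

0

w4 = 0 NAND 1 = 1
w5 = 1 NAND 0 = 1
w6 = 0 NAND 1 = 1
w7 = 1 NAND 1 = 0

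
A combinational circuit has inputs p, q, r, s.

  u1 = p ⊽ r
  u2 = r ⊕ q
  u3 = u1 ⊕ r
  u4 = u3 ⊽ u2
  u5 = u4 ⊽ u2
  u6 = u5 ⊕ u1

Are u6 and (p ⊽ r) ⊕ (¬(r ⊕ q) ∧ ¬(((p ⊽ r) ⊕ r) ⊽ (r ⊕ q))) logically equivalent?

Yes

u1 = p ⊽ r
u2 = r ⊕ q
u3 = u1 ⊕ r = (p ⊽ r) ⊕ r
u4 = u3 ⊽ u2 = ((p ⊽ r) ⊕ r) ⊽ (r ⊕ q)
u5 = u4 ⊽ u2 = (((p ⊽ r) ⊕ r) ⊽ (r ⊕ q)) ⊽ (r ⊕ q)
u6 = u5 ⊕ u1 = ((((p ⊽ r) ⊕ r) ⊽ (r ⊕ q)) ⊽ (r ⊕ q)) ⊕ (p ⊽ r)
At p=0, q=0, r=0, s=0: circuit gives 0, formula gives 0.
At p=0, q=1, r=0, s=0: circuit gives 1, formula gives 1.
Agrees on all 16 inputs.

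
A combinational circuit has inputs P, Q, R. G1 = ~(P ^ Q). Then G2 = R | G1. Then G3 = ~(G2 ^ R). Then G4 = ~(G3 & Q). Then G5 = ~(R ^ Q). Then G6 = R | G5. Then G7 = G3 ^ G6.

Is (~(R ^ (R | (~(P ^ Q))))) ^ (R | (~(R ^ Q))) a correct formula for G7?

Yes

G1 = ~(P ^ Q)
G2 = R | G1 = R | (~(P ^ Q))
G3 = ~(G2 ^ R) = ~((R | (~(P ^ Q))) ^ R)
G5 = ~(R ^ Q)
G6 = R | G5 = R | (~(R ^ Q))
G7 = G3 ^ G6 = (~((R | (~(P ^ Q))) ^ R)) ^ (R | (~(R ^ Q)))
At P=0, Q=0, R=1: circuit gives 0, formula gives 0.
At P=0, Q=0, R=0: circuit gives 1, formula gives 1.
Agrees on all 8 inputs.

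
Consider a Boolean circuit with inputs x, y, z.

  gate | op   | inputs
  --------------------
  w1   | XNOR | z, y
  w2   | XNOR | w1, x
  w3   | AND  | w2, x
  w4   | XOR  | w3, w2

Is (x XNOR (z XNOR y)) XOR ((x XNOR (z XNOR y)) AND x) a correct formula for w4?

Yes

w1 = z XNOR y
w2 = w1 XNOR x = (z XNOR y) XNOR x
w3 = w2 AND x = ((z XNOR y) XNOR x) AND x
w4 = w3 XOR w2 = (((z XNOR y) XNOR x) AND x) XOR ((z XNOR y) XNOR x)
At x=0, y=0, z=0: circuit gives 0, formula gives 0.
At x=0, y=0, z=1: circuit gives 1, formula gives 1.
Agrees on all 8 inputs.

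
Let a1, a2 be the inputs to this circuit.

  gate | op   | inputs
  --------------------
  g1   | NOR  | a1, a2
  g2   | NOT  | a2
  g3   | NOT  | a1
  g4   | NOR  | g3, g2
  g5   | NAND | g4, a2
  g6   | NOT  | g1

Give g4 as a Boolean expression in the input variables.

g2 = NOT a2
g3 = NOT a1
g4 = g3 NOR g2 = NOT a1 NOR NOT a2

NOT a1 NOR NOT a2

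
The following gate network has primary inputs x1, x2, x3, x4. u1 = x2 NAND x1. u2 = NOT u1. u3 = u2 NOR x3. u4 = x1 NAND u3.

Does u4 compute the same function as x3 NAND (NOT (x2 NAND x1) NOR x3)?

No

u1 = x2 NAND x1
u2 = NOT u1 = NOT (x2 NAND x1)
u3 = u2 NOR x3 = NOT (x2 NAND x1) NOR x3
u4 = x1 NAND u3 = x1 NAND (NOT (x2 NAND x1) NOR x3)
At x1=1, x2=0, x3=0, x4=0: circuit gives 0, formula gives 1.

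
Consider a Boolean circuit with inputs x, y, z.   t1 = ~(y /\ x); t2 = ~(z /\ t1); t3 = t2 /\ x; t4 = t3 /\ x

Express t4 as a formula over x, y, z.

t1 = ~(y /\ x)
t2 = ~(z /\ t1) = ~(z /\ (~(y /\ x)))
t3 = t2 /\ x = (~(z /\ (~(y /\ x)))) /\ x
t4 = t3 /\ x = ((~(z /\ (~(y /\ x)))) /\ x) /\ x

((~(z /\ (~(y /\ x)))) /\ x) /\ x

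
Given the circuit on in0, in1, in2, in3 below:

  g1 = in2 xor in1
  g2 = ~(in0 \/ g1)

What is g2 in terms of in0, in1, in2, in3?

g1 = in2 xor in1
g2 = ~(in0 \/ g1) = ~(in0 \/ (in2 xor in1))

~(in0 \/ (in2 xor in1))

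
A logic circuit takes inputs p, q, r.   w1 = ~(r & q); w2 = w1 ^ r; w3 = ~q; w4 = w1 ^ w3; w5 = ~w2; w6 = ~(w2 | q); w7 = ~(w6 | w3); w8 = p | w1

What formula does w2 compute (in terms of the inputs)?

(~(r & q)) ^ r

w1 = ~(r & q)
w2 = w1 ^ r = (~(r & q)) ^ r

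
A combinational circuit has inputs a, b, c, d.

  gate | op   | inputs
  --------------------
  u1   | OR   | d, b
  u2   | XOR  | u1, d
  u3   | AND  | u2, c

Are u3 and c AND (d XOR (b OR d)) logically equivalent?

u1 = d OR b
u2 = u1 XOR d = (d OR b) XOR d
u3 = u2 AND c = ((d OR b) XOR d) AND c
At a=0, b=0, c=0, d=0: circuit gives 0, formula gives 0.
At a=0, b=1, c=1, d=0: circuit gives 1, formula gives 1.
Agrees on all 16 inputs.

Yes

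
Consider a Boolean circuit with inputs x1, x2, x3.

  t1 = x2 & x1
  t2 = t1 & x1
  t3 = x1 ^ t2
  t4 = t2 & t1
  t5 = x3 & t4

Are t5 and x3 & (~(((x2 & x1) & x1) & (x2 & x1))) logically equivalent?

t1 = x2 & x1
t2 = t1 & x1 = (x2 & x1) & x1
t4 = t2 & t1 = ((x2 & x1) & x1) & (x2 & x1)
t5 = x3 & t4 = x3 & (((x2 & x1) & x1) & (x2 & x1))
At x1=0, x2=0, x3=1: circuit gives 0, formula gives 1.

No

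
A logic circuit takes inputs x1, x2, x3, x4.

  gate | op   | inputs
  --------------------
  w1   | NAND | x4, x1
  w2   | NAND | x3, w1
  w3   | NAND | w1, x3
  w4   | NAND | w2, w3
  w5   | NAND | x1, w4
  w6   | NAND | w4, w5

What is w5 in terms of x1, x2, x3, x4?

w1 = x4 NAND x1
w2 = x3 NAND w1 = x3 NAND (x4 NAND x1)
w3 = w1 NAND x3 = (x4 NAND x1) NAND x3
w4 = w2 NAND w3 = (x3 NAND (x4 NAND x1)) NAND ((x4 NAND x1) NAND x3)
w5 = x1 NAND w4 = x1 NAND ((x3 NAND (x4 NAND x1)) NAND ((x4 NAND x1) NAND x3))

x1 NAND ((x3 NAND (x4 NAND x1)) NAND ((x4 NAND x1) NAND x3))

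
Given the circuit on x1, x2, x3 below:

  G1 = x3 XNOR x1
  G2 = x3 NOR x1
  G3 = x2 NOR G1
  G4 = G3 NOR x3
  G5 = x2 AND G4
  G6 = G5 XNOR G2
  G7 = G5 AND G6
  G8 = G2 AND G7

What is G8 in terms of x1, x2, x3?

(x3 NOR x1) AND ((x2 AND ((x2 NOR (x3 XNOR x1)) NOR x3)) AND ((x2 AND ((x2 NOR (x3 XNOR x1)) NOR x3)) XNOR (x3 NOR x1)))

G1 = x3 XNOR x1
G2 = x3 NOR x1
G3 = x2 NOR G1 = x2 NOR (x3 XNOR x1)
G4 = G3 NOR x3 = (x2 NOR (x3 XNOR x1)) NOR x3
G5 = x2 AND G4 = x2 AND ((x2 NOR (x3 XNOR x1)) NOR x3)
G6 = G5 XNOR G2 = (x2 AND ((x2 NOR (x3 XNOR x1)) NOR x3)) XNOR (x3 NOR x1)
G7 = G5 AND G6 = (x2 AND ((x2 NOR (x3 XNOR x1)) NOR x3)) AND ((x2 AND ((x2 NOR (x3 XNOR x1)) NOR x3)) XNOR (x3 NOR x1))
G8 = G2 AND G7 = (x3 NOR x1) AND ((x2 AND ((x2 NOR (x3 XNOR x1)) NOR x3)) AND ((x2 AND ((x2 NOR (x3 XNOR x1)) NOR x3)) XNOR (x3 NOR x1)))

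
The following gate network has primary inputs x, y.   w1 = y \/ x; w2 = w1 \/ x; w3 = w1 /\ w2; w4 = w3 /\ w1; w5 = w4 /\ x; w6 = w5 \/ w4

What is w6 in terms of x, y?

((((y \/ x) /\ ((y \/ x) \/ x)) /\ (y \/ x)) /\ x) \/ (((y \/ x) /\ ((y \/ x) \/ x)) /\ (y \/ x))

w1 = y \/ x
w2 = w1 \/ x = (y \/ x) \/ x
w3 = w1 /\ w2 = (y \/ x) /\ ((y \/ x) \/ x)
w4 = w3 /\ w1 = ((y \/ x) /\ ((y \/ x) \/ x)) /\ (y \/ x)
w5 = w4 /\ x = (((y \/ x) /\ ((y \/ x) \/ x)) /\ (y \/ x)) /\ x
w6 = w5 \/ w4 = ((((y \/ x) /\ ((y \/ x) \/ x)) /\ (y \/ x)) /\ x) \/ (((y \/ x) /\ ((y \/ x) \/ x)) /\ (y \/ x))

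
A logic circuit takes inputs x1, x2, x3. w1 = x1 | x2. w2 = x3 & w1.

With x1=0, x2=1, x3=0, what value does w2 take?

w1 = 0 | 1 = 1
w2 = 0 & 1 = 0

0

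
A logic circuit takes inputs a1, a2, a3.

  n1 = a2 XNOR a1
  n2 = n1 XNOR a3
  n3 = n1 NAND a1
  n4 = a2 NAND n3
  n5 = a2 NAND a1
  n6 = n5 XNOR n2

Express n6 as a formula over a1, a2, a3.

n1 = a2 XNOR a1
n2 = n1 XNOR a3 = (a2 XNOR a1) XNOR a3
n5 = a2 NAND a1
n6 = n5 XNOR n2 = (a2 NAND a1) XNOR ((a2 XNOR a1) XNOR a3)

(a2 NAND a1) XNOR ((a2 XNOR a1) XNOR a3)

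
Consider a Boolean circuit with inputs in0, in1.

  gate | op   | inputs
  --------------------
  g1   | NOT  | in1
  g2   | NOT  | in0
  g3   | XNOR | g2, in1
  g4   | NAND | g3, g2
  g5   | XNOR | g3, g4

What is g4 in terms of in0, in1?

g2 = NOT in0
g3 = g2 XNOR in1 = NOT in0 XNOR in1
g4 = g3 NAND g2 = (NOT in0 XNOR in1) NAND NOT in0

(NOT in0 XNOR in1) NAND NOT in0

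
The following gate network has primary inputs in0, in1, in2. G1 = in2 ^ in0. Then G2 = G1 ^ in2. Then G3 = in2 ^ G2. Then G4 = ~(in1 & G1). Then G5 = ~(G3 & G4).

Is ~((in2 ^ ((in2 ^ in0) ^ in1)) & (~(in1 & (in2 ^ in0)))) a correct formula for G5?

No

G1 = in2 ^ in0
G2 = G1 ^ in2 = (in2 ^ in0) ^ in2
G3 = in2 ^ G2 = in2 ^ ((in2 ^ in0) ^ in2)
G4 = ~(in1 & G1) = ~(in1 & (in2 ^ in0))
G5 = ~(G3 & G4) = ~((in2 ^ ((in2 ^ in0) ^ in2)) & (~(in1 & (in2 ^ in0))))
At in0=0, in1=0, in2=1: circuit gives 0, formula gives 1.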